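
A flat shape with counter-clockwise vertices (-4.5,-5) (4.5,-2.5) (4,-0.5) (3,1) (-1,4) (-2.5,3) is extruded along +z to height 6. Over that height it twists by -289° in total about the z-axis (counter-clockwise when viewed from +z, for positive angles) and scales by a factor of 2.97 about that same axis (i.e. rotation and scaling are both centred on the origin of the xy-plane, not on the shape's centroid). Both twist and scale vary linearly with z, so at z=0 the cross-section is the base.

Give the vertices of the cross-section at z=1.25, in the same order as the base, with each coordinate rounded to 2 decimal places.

Cross-section at z=1.25: (-9.27,2.00) (0.09,-7.26) (2.19,-5.25) (3.33,-2.97) (4.20,4.03) (1.92,5.16)

t = z/height = 1.25/6 = 0.208333
s = 1 + (scale-1)·z/height = 1 + (2.97-1)·1.25/6 = 1.410417
θ = twist·z/height = -289°·1.25/6 = -60.2083° = -1.050834 rad
cos θ = 0.496848, sin θ = -0.867838 (intermediates below are computed at full precision and shown rounded to 5 d.p.)
v1: (-4.5,-5) → rotate → (-6.57500,1.42103) → ×s → (-9.27349,2.00425) → (-9.27,2.00)
v2: (4.5,-2.5) → rotate → (0.06622,-5.14739) → ×s → (0.09340,-7.25996) → (0.09,-7.26)
v3: (4,-0.5) → rotate → (1.55347,-3.71977) → ×s → (2.19104,-5.24643) → (2.19,-5.25)
v4: (3,1) → rotate → (2.35838,-2.10667) → ×s → (3.32630,-2.97128) → (3.33,-2.97)
v5: (-1,4) → rotate → (2.97450,2.85523) → ×s → (4.19529,4.02706) → (4.20,4.03)
v6: (-2.5,3) → rotate → (1.36139,3.66014) → ×s → (1.92013,5.16232) → (1.92,5.16)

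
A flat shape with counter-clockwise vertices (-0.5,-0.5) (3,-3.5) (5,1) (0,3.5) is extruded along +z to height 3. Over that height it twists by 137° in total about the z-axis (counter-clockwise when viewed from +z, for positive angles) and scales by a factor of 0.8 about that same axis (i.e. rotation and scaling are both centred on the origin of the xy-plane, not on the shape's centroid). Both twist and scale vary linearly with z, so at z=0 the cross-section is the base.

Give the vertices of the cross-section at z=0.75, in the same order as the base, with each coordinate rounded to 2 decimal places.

t = z/height = 0.75/3 = 0.25
s = 1 + (scale-1)·z/height = 1 + (0.8-1)·0.75/3 = 0.950000
θ = twist·z/height = 137°·0.75/3 = 34.2500° = 0.597775 rad
cos θ = 0.826590, sin θ = 0.562805 (intermediates below are computed at full precision and shown rounded to 5 d.p.)
v1: (-0.5,-0.5) → rotate → (-0.13189,-0.69470) → ×s → (-0.12530,-0.65996) → (-0.13,-0.66)
v2: (3,-3.5) → rotate → (4.44959,-1.20465) → ×s → (4.22711,-1.14442) → (4.23,-1.14)
v3: (5,1) → rotate → (3.57014,3.64061) → ×s → (3.39164,3.45858) → (3.39,3.46)
v4: (0,3.5) → rotate → (-1.96982,2.89306) → ×s → (-1.87133,2.74841) → (-1.87,2.75)

Cross-section at z=0.75: (-0.13,-0.66) (4.23,-1.14) (3.39,3.46) (-1.87,2.75)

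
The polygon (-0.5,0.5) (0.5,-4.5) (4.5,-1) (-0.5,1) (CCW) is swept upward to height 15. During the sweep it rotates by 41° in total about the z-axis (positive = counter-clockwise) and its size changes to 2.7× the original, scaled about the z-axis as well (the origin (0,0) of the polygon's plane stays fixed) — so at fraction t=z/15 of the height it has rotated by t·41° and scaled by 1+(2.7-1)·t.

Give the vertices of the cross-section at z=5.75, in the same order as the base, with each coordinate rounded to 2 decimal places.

t = z/height = 5.75/15 = 0.383333
s = 1 + (scale-1)·z/height = 1 + (2.7-1)·5.75/15 = 1.651667
θ = twist·z/height = 41°·5.75/15 = 15.7167° = 0.274308 rad
cos θ = 0.962613, sin θ = 0.270880 (intermediates below are computed at full precision and shown rounded to 5 d.p.)
v1: (-0.5,0.5) → rotate → (-0.61675,0.34587) → ×s → (-1.01866,0.57126) → (-1.02,0.57)
v2: (0.5,-4.5) → rotate → (1.70027,-4.19632) → ×s → (2.80828,-6.93092) → (2.81,-6.93)
v3: (4.5,-1) → rotate → (4.60264,0.25635) → ×s → (7.60203,0.42340) → (7.60,0.42)
v4: (-0.5,1) → rotate → (-0.75219,0.82717) → ×s → (-1.24236,1.36621) → (-1.24,1.37)

Cross-section at z=5.75: (-1.02,0.57) (2.81,-6.93) (7.60,0.42) (-1.24,1.37)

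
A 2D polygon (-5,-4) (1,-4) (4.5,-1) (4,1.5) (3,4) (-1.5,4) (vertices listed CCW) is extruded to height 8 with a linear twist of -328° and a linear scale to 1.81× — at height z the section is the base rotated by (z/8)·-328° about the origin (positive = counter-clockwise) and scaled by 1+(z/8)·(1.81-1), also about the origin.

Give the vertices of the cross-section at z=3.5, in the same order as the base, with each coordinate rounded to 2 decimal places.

t = z/height = 3.5/8 = 0.4375
s = 1 + (scale-1)·z/height = 1 + (1.81-1)·3.5/8 = 1.354375
θ = twist·z/height = -328°·3.5/8 = -143.5000° = -2.504547 rad
cos θ = -0.803857, sin θ = -0.594823 (intermediates below are computed at full precision and shown rounded to 5 d.p.)
v1: (-5,-4) → rotate → (1.63999,6.18954) → ×s → (2.22117,8.38296) → (2.22,8.38)
v2: (1,-4) → rotate → (-3.18315,2.62060) → ×s → (-4.31118,3.54928) → (-4.31,3.55)
v3: (4.5,-1) → rotate → (-4.21218,-1.87285) → ×s → (-5.70487,-2.53654) → (-5.70,-2.54)
v4: (4,1.5) → rotate → (-2.32319,-3.58508) → ×s → (-3.14647,-4.85554) → (-3.15,-4.86)
v5: (3,4) → rotate → (-0.03228,-4.99990) → ×s → (-0.04372,-6.77173) → (-0.04,-6.77)
v6: (-1.5,4) → rotate → (3.58508,-2.32319) → ×s → (4.85554,-3.14647) → (4.86,-3.15)

Cross-section at z=3.5: (2.22,8.38) (-4.31,3.55) (-5.70,-2.54) (-3.15,-4.86) (-0.04,-6.77) (4.86,-3.15)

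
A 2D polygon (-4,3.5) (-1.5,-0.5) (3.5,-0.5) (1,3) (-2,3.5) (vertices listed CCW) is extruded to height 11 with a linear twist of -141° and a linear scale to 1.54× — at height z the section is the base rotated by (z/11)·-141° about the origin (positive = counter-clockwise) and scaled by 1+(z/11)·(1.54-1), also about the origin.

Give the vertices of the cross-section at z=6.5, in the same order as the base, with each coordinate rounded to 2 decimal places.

t = z/height = 6.5/11 = 0.590909
s = 1 + (scale-1)·z/height = 1 + (1.54-1)·6.5/11 = 1.319091
θ = twist·z/height = -141°·6.5/11 = -83.3182° = -1.454177 rad
cos θ = 0.116356, sin θ = -0.993208 (intermediates below are computed at full precision and shown rounded to 5 d.p.)
v1: (-4,3.5) → rotate → (3.01080,4.38007) → ×s → (3.97152,5.77772) → (3.97,5.78)
v2: (-1.5,-0.5) → rotate → (-0.67114,1.43163) → ×s → (-0.88529,1.88845) → (-0.89,1.89)
v3: (3.5,-0.5) → rotate → (-0.08936,-3.53440) → ×s → (-0.11787,-4.66220) → (-0.12,-4.66)
v4: (1,3) → rotate → (3.09598,-0.64414) → ×s → (4.08388,-0.84968) → (4.08,-0.85)
v5: (-2,3.5) → rotate → (3.24352,2.39366) → ×s → (4.27849,3.15745) → (4.28,3.16)

Cross-section at z=6.5: (3.97,5.78) (-0.89,1.89) (-0.12,-4.66) (4.08,-0.85) (4.28,3.16)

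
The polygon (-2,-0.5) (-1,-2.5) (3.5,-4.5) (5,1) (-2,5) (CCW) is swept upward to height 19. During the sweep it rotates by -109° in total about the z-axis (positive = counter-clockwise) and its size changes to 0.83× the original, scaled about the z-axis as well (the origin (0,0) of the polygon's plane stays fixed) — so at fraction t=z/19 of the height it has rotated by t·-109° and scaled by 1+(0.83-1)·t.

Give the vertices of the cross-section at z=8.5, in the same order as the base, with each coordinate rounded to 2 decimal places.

Cross-section at z=8.5: (-1.57,1.09) (-2.35,-0.83) (-0.99,-5.17) (3.74,-2.86) (2.26,4.43)

t = z/height = 8.5/19 = 0.447368
s = 1 + (scale-1)·z/height = 1 + (0.83-1)·8.5/19 = 0.923947
θ = twist·z/height = -109°·8.5/19 = -48.7632° = -0.851078 rad
cos θ = 0.659173, sin θ = -0.751991 (intermediates below are computed at full precision and shown rounded to 5 d.p.)
v1: (-2,-0.5) → rotate → (-1.69434,1.17440) → ×s → (-1.56548,1.08508) → (-1.57,1.09)
v2: (-1,-2.5) → rotate → (-2.53915,-0.89594) → ×s → (-2.34604,-0.82780) → (-2.35,-0.83)
v3: (3.5,-4.5) → rotate → (-1.07685,-5.59825) → ×s → (-0.99496,-5.17249) → (-0.99,-5.17)
v4: (5,1) → rotate → (4.04786,-3.10078) → ×s → (3.74001,-2.86496) → (3.74,-2.86)
v5: (-2,5) → rotate → (2.44161,4.79985) → ×s → (2.25592,4.43481) → (2.26,4.43)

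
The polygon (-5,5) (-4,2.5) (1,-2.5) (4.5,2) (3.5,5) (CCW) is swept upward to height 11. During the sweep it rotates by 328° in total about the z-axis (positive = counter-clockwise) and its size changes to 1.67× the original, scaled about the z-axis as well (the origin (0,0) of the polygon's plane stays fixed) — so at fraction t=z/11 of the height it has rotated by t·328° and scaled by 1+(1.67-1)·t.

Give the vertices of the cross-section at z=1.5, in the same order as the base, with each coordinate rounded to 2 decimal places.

Cross-section at z=1.5: (-7.72,0.04) (-5.02,-1.13) (2.70,-1.17) (1.95,5.01) (-1.13,6.56)

t = z/height = 1.5/11 = 0.136364
s = 1 + (scale-1)·z/height = 1 + (1.67-1)·1.5/11 = 1.091364
θ = twist·z/height = 328°·1.5/11 = 44.7273° = 0.780638 rad
cos θ = 0.710465, sin θ = 0.703733 (intermediates below are computed at full precision and shown rounded to 5 d.p.)
v1: (-5,5) → rotate → (-7.07099,0.03366) → ×s → (-7.71702,0.03673) → (-7.72,0.04)
v2: (-4,2.5) → rotate → (-4.60119,-1.03877) → ×s → (-5.02157,-1.13368) → (-5.02,-1.13)
v3: (1,-2.5) → rotate → (2.46980,-1.07243) → ×s → (2.69545,-1.17041) → (2.70,-1.17)
v4: (4.5,2) → rotate → (1.78962,4.58773) → ×s → (1.95313,5.00688) → (1.95,5.01)
v5: (3.5,5) → rotate → (-1.03204,6.01539) → ×s → (-1.12633,6.56498) → (-1.13,6.56)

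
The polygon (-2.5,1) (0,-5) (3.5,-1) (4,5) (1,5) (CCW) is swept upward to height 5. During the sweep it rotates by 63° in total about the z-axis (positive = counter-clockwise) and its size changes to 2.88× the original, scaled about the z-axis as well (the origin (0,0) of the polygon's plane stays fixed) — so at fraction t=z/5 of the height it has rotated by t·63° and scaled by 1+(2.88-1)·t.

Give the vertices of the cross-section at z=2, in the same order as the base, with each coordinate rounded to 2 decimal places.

Cross-section at z=2: (-4.71,-0.28) (3.73,-7.93) (6.29,1.03) (2.61,10.91) (-2.14,8.67)

t = z/height = 2/5 = 0.4
s = 1 + (scale-1)·z/height = 1 + (2.88-1)·2/5 = 1.752000
θ = twist·z/height = 63°·2/5 = 25.2000° = 0.439823 rad
cos θ = 0.904827, sin θ = 0.425779 (intermediates below are computed at full precision and shown rounded to 5 d.p.)
v1: (-2.5,1) → rotate → (-2.68785,-0.15962) → ×s → (-4.70911,-0.27966) → (-4.71,-0.28)
v2: (0,-5) → rotate → (2.12890,-4.52414) → ×s → (3.72983,-7.92628) → (3.73,-7.93)
v3: (3.5,-1) → rotate → (3.59267,0.58540) → ×s → (6.29436,1.02562) → (6.29,1.03)
v4: (4,5) → rotate → (1.49041,6.22725) → ×s → (2.61120,10.91015) → (2.61,10.91)
v5: (1,5) → rotate → (-1.22407,4.94991) → ×s → (-2.14457,8.67225) → (-2.14,8.67)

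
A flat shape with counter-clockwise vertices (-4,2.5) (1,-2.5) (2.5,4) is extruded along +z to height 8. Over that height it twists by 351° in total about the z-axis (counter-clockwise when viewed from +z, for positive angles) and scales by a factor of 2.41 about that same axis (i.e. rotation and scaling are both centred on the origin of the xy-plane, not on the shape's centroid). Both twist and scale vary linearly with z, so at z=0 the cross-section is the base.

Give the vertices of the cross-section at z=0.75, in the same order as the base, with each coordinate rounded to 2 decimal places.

t = z/height = 0.75/8 = 0.09375
s = 1 + (scale-1)·z/height = 1 + (2.41-1)·0.75/8 = 1.132188
θ = twist·z/height = 351°·0.75/8 = 32.9063° = 0.574322 rad
cos θ = 0.839561, sin θ = 0.543266 (intermediates below are computed at full precision and shown rounded to 5 d.p.)
v1: (-4,2.5) → rotate → (-4.71641,-0.07416) → ×s → (-5.33986,-0.08397) → (-5.34,-0.08)
v2: (1,-2.5) → rotate → (2.19773,-1.55564) → ×s → (2.48824,-1.76127) → (2.49,-1.76)
v3: (2.5,4) → rotate → (-0.07416,4.71641) → ×s → (-0.08397,5.33986) → (-0.08,5.34)

Cross-section at z=0.75: (-5.34,-0.08) (2.49,-1.76) (-0.08,5.34)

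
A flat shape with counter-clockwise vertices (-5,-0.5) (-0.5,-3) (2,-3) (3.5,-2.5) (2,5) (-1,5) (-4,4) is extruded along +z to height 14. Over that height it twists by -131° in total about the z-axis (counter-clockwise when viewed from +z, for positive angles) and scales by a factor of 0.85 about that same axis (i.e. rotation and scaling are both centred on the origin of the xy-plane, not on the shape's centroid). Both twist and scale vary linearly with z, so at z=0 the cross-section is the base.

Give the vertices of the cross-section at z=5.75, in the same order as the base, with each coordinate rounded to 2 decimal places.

Cross-section at z=5.75: (-3.15,3.51) (-2.55,-1.28) (-1.16,-3.18) (0.05,-4.04) (4.89,1.26) (3.23,3.53) (0.81,5.25)

t = z/height = 5.75/14 = 0.410714
s = 1 + (scale-1)·z/height = 1 + (0.85-1)·5.75/14 = 0.938393
θ = twist·z/height = -131°·5.75/14 = -53.8036° = -0.939049 rad
cos θ = 0.590555, sin θ = -0.806997 (intermediates below are computed at full precision and shown rounded to 5 d.p.)
v1: (-5,-0.5) → rotate → (-3.35628,3.73971) → ×s → (-3.14950,3.50932) → (-3.15,3.51)
v2: (-0.5,-3) → rotate → (-2.71627,-1.36817) → ×s → (-2.54893,-1.28388) → (-2.55,-1.28)
v3: (2,-3) → rotate → (-1.23988,-3.38566) → ×s → (-1.16350,-3.17708) → (-1.16,-3.18)
v4: (3.5,-2.5) → rotate → (0.04945,-4.30088) → ×s → (0.04640,-4.03591) → (0.05,-4.04)
v5: (2,5) → rotate → (5.21610,1.33878) → ×s → (4.89475,1.25630) → (4.89,1.26)
v6: (-1,5) → rotate → (3.44443,3.75977) → ×s → (3.23223,3.52815) → (3.23,3.53)
v7: (-4,4) → rotate → (0.86577,5.59021) → ×s → (0.81243,5.24581) → (0.81,5.25)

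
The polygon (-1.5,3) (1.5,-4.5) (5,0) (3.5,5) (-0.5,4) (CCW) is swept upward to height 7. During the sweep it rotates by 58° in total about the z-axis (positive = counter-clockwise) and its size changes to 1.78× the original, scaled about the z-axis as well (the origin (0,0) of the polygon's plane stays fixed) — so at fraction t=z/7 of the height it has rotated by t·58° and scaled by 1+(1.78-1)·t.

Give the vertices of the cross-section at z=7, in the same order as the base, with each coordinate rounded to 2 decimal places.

Cross-section at z=7: (-5.94,0.57) (8.21,-1.98) (4.72,7.55) (-4.25,10.00) (-6.51,3.02)

t = z/height = 7/7 = 1
s = 1 + (scale-1)·z/height = 1 + (1.78-1)·7/7 = 1.780000
θ = twist·z/height = 58°·7/7 = 58.0000° = 1.012291 rad
cos θ = 0.529919, sin θ = 0.848048 (intermediates below are computed at full precision and shown rounded to 5 d.p.)
v1: (-1.5,3) → rotate → (-3.33902,0.31769) → ×s → (-5.94346,0.56548) → (-5.94,0.57)
v2: (1.5,-4.5) → rotate → (4.61110,-1.11256) → ×s → (8.20775,-1.98036) → (8.21,-1.98)
v3: (5,0) → rotate → (2.64960,4.24024) → ×s → (4.71628,7.54763) → (4.72,7.55)
v4: (3.5,5) → rotate → (-2.38552,5.61776) → ×s → (-4.24623,9.99962) → (-4.25,10.00)
v5: (-0.5,4) → rotate → (-3.65715,1.69565) → ×s → (-6.50973,3.01826) → (-6.51,3.02)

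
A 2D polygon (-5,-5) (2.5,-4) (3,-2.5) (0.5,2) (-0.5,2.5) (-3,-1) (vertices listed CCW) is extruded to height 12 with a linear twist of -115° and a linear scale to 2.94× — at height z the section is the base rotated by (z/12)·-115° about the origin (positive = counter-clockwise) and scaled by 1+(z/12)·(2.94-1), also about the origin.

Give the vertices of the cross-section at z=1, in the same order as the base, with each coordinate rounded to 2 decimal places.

t = z/height = 1/12 = 0.0833333
s = 1 + (scale-1)·z/height = 1 + (2.94-1)·1/12 = 1.161667
θ = twist·z/height = -115°·1/12 = -9.5833° = -0.167261 rad
cos θ = 0.986045, sin θ = -0.166482 (intermediates below are computed at full precision and shown rounded to 5 d.p.)
v1: (-5,-5) → rotate → (-5.76263,-4.09781) → ×s → (-6.69426,-4.76029) → (-6.69,-4.76)
v2: (2.5,-4) → rotate → (1.79918,-4.36038) → ×s → (2.09005,-5.06531) → (2.09,-5.07)
v3: (3,-2.5) → rotate → (2.54193,-2.96456) → ×s → (2.95287,-3.44383) → (2.95,-3.44)
v4: (0.5,2) → rotate → (0.82599,1.88885) → ×s → (0.95952,2.19421) → (0.96,2.19)
v5: (-0.5,2.5) → rotate → (-0.07682,2.54835) → ×s → (-0.08924,2.96034) → (-0.09,2.96)
v6: (-3,-1) → rotate → (-3.12462,-0.48660) → ×s → (-3.62976,-0.56527) → (-3.63,-0.57)

Cross-section at z=1: (-6.69,-4.76) (2.09,-5.07) (2.95,-3.44) (0.96,2.19) (-0.09,2.96) (-3.63,-0.57)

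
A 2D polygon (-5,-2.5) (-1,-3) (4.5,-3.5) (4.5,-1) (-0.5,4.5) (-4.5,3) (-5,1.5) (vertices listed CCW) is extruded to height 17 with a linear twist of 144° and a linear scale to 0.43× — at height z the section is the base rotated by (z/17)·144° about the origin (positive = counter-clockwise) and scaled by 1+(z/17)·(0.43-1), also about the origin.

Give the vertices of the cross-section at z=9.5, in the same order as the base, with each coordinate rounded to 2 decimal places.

Cross-section at z=9.5: (1.12,-3.64) (1.90,-1.01) (2.86,2.63) (1.18,2.91) (-3.08,0.17) (-2.52,-2.69) (-1.57,-3.19)

t = z/height = 9.5/17 = 0.558824
s = 1 + (scale-1)·z/height = 1 + (0.43-1)·9.5/17 = 0.681471
θ = twist·z/height = 144°·9.5/17 = 80.4706° = 1.404477 rad
cos θ = 0.165554, sin θ = 0.986201 (intermediates below are computed at full precision and shown rounded to 5 d.p.)
v1: (-5,-2.5) → rotate → (1.63773,-5.34489) → ×s → (1.11607,-3.64238) → (1.12,-3.64)
v2: (-1,-3) → rotate → (2.79305,-1.48286) → ×s → (1.90338,-1.01053) → (1.90,-1.01)
v3: (4.5,-3.5) → rotate → (4.19670,3.85846) → ×s → (2.85992,2.62943) → (2.86,2.63)
v4: (4.5,-1) → rotate → (1.73119,4.27235) → ×s → (1.17976,2.91148) → (1.18,2.91)
v5: (-0.5,4.5) → rotate → (-4.52068,0.25189) → ×s → (-3.08071,0.17166) → (-3.08,0.17)
v6: (-4.5,3) → rotate → (-3.70359,-3.94124) → ×s → (-2.52389,-2.68584) → (-2.52,-2.69)
v7: (-5,1.5) → rotate → (-2.30707,-4.68267) → ×s → (-1.57220,-3.19110) → (-1.57,-3.19)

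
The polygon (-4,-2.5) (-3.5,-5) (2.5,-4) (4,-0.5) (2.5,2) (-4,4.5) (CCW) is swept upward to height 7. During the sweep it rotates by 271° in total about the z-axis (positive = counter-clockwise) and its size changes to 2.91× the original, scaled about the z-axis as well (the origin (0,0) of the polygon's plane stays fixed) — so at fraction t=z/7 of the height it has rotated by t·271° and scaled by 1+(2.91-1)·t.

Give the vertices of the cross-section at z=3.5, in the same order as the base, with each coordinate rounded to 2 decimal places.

t = z/height = 3.5/7 = 0.5
s = 1 + (scale-1)·z/height = 1 + (2.91-1)·3.5/7 = 1.955000
θ = twist·z/height = 271°·3.5/7 = 135.5000° = 2.364921 rad
cos θ = -0.713250, sin θ = 0.700909 (intermediates below are computed at full precision and shown rounded to 5 d.p.)
v1: (-4,-2.5) → rotate → (4.60527,-1.02051) → ×s → (9.00331,-1.99510) → (9.00,-2.00)
v2: (-3.5,-5) → rotate → (6.00092,1.11307) → ×s → (11.73180,2.17605) → (11.73,2.18)
v3: (2.5,-4) → rotate → (1.02051,4.60527) → ×s → (1.99510,9.00331) → (2.00,9.00)
v4: (4,-0.5) → rotate → (-2.50255,3.16026) → ×s → (-4.89248,6.17831) → (-4.89,6.18)
v5: (2.5,2) → rotate → (-3.18494,0.32577) → ×s → (-6.22657,0.63688) → (-6.23,0.64)
v6: (-4,4.5) → rotate → (-0.30109,-6.01326) → ×s → (-0.58863,-11.75593) → (-0.59,-11.76)

Cross-section at z=3.5: (9.00,-2.00) (11.73,2.18) (2.00,9.00) (-4.89,6.18) (-6.23,0.64) (-0.59,-11.76)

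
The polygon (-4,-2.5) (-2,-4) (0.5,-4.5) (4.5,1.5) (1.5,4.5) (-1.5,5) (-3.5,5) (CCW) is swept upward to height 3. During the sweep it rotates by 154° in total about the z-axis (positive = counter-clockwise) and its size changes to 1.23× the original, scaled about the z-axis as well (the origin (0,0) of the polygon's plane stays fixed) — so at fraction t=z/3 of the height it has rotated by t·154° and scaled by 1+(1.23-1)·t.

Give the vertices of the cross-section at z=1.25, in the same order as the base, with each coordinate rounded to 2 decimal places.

Cross-section at z=1.25: (0.56,-5.14) (2.99,-3.88) (4.68,-1.66) (0.67,5.15) (-3.72,3.63) (-5.65,0.91) (-6.60,-1.06)

t = z/height = 1.25/3 = 0.416667
s = 1 + (scale-1)·z/height = 1 + (1.23-1)·1.25/3 = 1.095833
θ = twist·z/height = 154°·1.25/3 = 64.1667° = 1.119920 rad
cos θ = 0.435755, sin θ = 0.900065 (intermediates below are computed at full precision and shown rounded to 5 d.p.)
v1: (-4,-2.5) → rotate → (0.50714,-4.68965) → ×s → (0.55575,-5.13907) → (0.56,-5.14)
v2: (-2,-4) → rotate → (2.72875,-3.54315) → ×s → (2.99026,-3.88270) → (2.99,-3.88)
v3: (0.5,-4.5) → rotate → (4.26817,-1.51086) → ×s → (4.67720,-1.65566) → (4.68,-1.66)
v4: (4.5,1.5) → rotate → (0.61080,4.70393) → ×s → (0.66933,5.15472) → (0.67,5.15)
v5: (1.5,4.5) → rotate → (-3.39666,3.31099) → ×s → (-3.72218,3.62830) → (-3.72,3.63)
v6: (-1.5,5) → rotate → (-5.15396,0.82868) → ×s → (-5.64788,0.90809) → (-5.65,0.91)
v7: (-3.5,5) → rotate → (-6.02547,-0.97145) → ×s → (-6.60291,-1.06455) → (-6.60,-1.06)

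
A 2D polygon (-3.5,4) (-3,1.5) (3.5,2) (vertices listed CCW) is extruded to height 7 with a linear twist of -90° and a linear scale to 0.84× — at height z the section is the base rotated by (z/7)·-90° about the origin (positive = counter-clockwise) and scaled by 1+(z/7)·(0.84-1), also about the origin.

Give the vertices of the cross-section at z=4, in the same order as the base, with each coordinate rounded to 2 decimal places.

Cross-section at z=4: (0.86,4.75) (-0.63,2.98) (3.40,-1.35)

t = z/height = 4/7 = 0.571429
s = 1 + (scale-1)·z/height = 1 + (0.84-1)·4/7 = 0.908571
θ = twist·z/height = -90°·4/7 = -51.4286° = -0.897598 rad
cos θ = 0.623490, sin θ = -0.781831 (intermediates below are computed at full precision and shown rounded to 5 d.p.)
v1: (-3.5,4) → rotate → (0.94511,5.23037) → ×s → (0.85870,4.75216) → (0.86,4.75)
v2: (-3,1.5) → rotate → (-0.69772,3.28073) → ×s → (-0.63393,2.98078) → (-0.63,2.98)
v3: (3.5,2) → rotate → (3.74588,-1.48943) → ×s → (3.40340,-1.35325) → (3.40,-1.35)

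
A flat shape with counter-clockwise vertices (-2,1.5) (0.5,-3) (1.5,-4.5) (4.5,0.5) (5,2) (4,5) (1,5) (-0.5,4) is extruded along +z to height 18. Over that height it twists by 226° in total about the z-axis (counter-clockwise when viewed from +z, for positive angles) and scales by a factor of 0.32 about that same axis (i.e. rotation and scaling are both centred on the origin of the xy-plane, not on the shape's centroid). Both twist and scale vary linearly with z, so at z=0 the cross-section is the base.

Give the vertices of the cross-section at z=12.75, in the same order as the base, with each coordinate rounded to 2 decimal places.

Cross-section at z=12.75: (0.71,-1.08) (0.29,1.55) (0.06,2.46) (-2.28,0.55) (-2.79,-0.09) (-2.83,-1.73) (-1.37,-2.26) (-0.46,-2.04)

t = z/height = 12.75/18 = 0.708333
s = 1 + (scale-1)·z/height = 1 + (0.32-1)·12.75/18 = 0.518333
θ = twist·z/height = 226°·12.75/18 = 160.0833° = 2.793981 rad
cos θ = -0.940189, sin θ = 0.340653 (intermediates below are computed at full precision and shown rounded to 5 d.p.)
v1: (-2,1.5) → rotate → (1.36940,-2.09159) → ×s → (0.70980,-1.08414) → (0.71,-1.08)
v2: (0.5,-3) → rotate → (0.55186,2.99089) → ×s → (0.28605,1.55028) → (0.29,1.55)
v3: (1.5,-4.5) → rotate → (0.12266,4.74183) → ×s → (0.06358,2.45785) → (0.06,2.46)
v4: (4.5,0.5) → rotate → (-4.40118,1.06284) → ×s → (-2.28128,0.55091) → (-2.28,0.55)
v5: (5,2) → rotate → (-5.38225,-0.17711) → ×s → (-2.78980,-0.09180) → (-2.79,-0.09)
v6: (4,5) → rotate → (-5.46402,-3.33833) → ×s → (-2.83218,-1.73037) → (-2.83,-1.73)
v7: (1,5) → rotate → (-2.64345,-4.36029) → ×s → (-1.37019,-2.26008) → (-1.37,-2.26)
v8: (-0.5,4) → rotate → (-0.89252,-3.93108) → ×s → (-0.46262,-2.03761) → (-0.46,-2.04)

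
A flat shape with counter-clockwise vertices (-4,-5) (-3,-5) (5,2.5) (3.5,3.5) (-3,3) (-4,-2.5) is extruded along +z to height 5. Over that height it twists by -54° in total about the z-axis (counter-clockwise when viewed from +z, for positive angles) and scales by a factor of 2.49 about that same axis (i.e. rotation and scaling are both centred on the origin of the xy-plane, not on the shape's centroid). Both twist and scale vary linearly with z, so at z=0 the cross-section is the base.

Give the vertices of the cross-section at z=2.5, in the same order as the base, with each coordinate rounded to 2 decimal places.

t = z/height = 2.5/5 = 0.5
s = 1 + (scale-1)·z/height = 1 + (2.49-1)·2.5/5 = 1.745000
θ = twist·z/height = -54°·2.5/5 = -27.0000° = -0.471239 rad
cos θ = 0.891007, sin θ = -0.453990 (intermediates below are computed at full precision and shown rounded to 5 d.p.)
v1: (-4,-5) → rotate → (-5.83398,-2.63907) → ×s → (-10.18029,-4.60518) → (-10.18,-4.61)
v2: (-3,-5) → rotate → (-4.94297,-3.09306) → ×s → (-8.62549,-5.39739) → (-8.63,-5.40)
v3: (5,2.5) → rotate → (5.59001,-0.04244) → ×s → (9.75457,-0.07405) → (9.75,-0.07)
v4: (3.5,3.5) → rotate → (4.70749,1.52956) → ×s → (8.21457,2.66908) → (8.21,2.67)
v5: (-3,3) → rotate → (-1.31105,4.03499) → ×s → (-2.28778,7.04106) → (-2.29,7.04)
v6: (-4,-2.5) → rotate → (-4.69900,-0.41155) → ×s → (-8.19976,-0.71816) → (-8.20,-0.72)

Cross-section at z=2.5: (-10.18,-4.61) (-8.63,-5.40) (9.75,-0.07) (8.21,2.67) (-2.29,7.04) (-8.20,-0.72)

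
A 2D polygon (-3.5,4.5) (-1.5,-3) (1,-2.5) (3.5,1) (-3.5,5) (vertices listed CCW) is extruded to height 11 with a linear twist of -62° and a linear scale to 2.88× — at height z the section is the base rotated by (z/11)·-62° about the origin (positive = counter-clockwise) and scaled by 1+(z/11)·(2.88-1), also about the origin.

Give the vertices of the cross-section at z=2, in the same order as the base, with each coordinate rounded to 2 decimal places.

Cross-section at z=2: (-3.43,6.84) (-2.76,-3.55) (0.66,-3.55) (4.87,0.40) (-3.29,7.50)

t = z/height = 2/11 = 0.181818
s = 1 + (scale-1)·z/height = 1 + (2.88-1)·2/11 = 1.341818
θ = twist·z/height = -62°·2/11 = -11.2727° = -0.196746 rad
cos θ = 0.980708, sin θ = -0.195479 (intermediates below are computed at full precision and shown rounded to 5 d.p.)
v1: (-3.5,4.5) → rotate → (-2.55282,5.09736) → ×s → (-3.42542,6.83973) → (-3.43,6.84)
v2: (-1.5,-3) → rotate → (-2.05750,-2.64890) → ×s → (-2.76079,-3.55435) → (-2.76,-3.55)
v3: (1,-2.5) → rotate → (0.49201,-2.64725) → ×s → (0.66019,-3.55213) → (0.66,-3.55)
v4: (3.5,1) → rotate → (3.62796,0.29653) → ×s → (4.86806,0.39789) → (4.87,0.40)
v5: (-3.5,5) → rotate → (-2.45508,5.58772) → ×s → (-3.29427,7.49770) → (-3.29,7.50)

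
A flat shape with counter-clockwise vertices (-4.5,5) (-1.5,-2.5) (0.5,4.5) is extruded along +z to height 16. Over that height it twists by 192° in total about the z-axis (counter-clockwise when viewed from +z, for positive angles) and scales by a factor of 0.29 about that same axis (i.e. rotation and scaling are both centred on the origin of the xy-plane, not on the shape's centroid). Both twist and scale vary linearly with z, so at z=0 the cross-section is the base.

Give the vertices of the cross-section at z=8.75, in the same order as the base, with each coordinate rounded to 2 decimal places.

Cross-section at z=8.75: (-2.24,-3.45) (1.71,-0.49) (-2.74,-0.42)

t = z/height = 8.75/16 = 0.546875
s = 1 + (scale-1)·z/height = 1 + (0.29-1)·8.75/16 = 0.611719
θ = twist·z/height = 192°·8.75/16 = 105.0000° = 1.832596 rad
cos θ = -0.258819, sin θ = 0.965926 (intermediates below are computed at full precision and shown rounded to 5 d.p.)
v1: (-4.5,5) → rotate → (-3.66494,-5.64076) → ×s → (-2.24191,-3.45056) → (-2.24,-3.45)
v2: (-1.5,-2.5) → rotate → (2.80304,-0.80184) → ×s → (1.71467,-0.49050) → (1.71,-0.49)
v3: (0.5,4.5) → rotate → (-4.47608,-0.68172) → ×s → (-2.73810,-0.41702) → (-2.74,-0.42)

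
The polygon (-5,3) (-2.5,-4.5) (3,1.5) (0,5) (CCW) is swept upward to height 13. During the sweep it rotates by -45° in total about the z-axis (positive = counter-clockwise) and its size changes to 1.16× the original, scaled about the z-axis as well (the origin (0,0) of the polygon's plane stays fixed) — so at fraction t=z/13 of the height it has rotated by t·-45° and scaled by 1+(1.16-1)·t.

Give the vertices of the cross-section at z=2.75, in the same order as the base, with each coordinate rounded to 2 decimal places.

t = z/height = 2.75/13 = 0.211538
s = 1 + (scale-1)·z/height = 1 + (1.16-1)·2.75/13 = 1.033846
θ = twist·z/height = -45°·2.75/13 = -9.5192° = -0.166142 rad
cos θ = 0.986230, sin θ = -0.165379 (intermediates below are computed at full precision and shown rounded to 5 d.p.)
v1: (-5,3) → rotate → (-4.43501,3.78558) → ×s → (-4.58512,3.91371) → (-4.59,3.91)
v2: (-2.5,-4.5) → rotate → (-3.20978,-4.02459) → ×s → (-3.31842,-4.16081) → (-3.32,-4.16)
v3: (3,1.5) → rotate → (3.20676,0.98321) → ×s → (3.31529,1.01649) → (3.32,1.02)
v4: (0,5) → rotate → (0.82689,4.93115) → ×s → (0.85488,5.09805) → (0.85,5.10)

Cross-section at z=2.75: (-4.59,3.91) (-3.32,-4.16) (3.32,1.02) (0.85,5.10)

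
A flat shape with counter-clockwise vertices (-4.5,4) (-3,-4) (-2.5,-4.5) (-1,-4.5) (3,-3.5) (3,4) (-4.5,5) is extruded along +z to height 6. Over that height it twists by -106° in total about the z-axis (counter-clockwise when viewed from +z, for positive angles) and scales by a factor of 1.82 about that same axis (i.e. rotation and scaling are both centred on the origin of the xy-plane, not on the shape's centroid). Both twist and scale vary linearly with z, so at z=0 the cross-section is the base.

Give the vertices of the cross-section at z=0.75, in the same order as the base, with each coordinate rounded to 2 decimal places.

Cross-section at z=0.75: (-3.82,5.43) (-4.23,-3.53) (-3.82,-4.20) (-2.21,-4.58) (2.34,-4.51) (4.23,3.53) (-3.57,6.50)

t = z/height = 0.75/6 = 0.125
s = 1 + (scale-1)·z/height = 1 + (1.82-1)·0.75/6 = 1.102500
θ = twist·z/height = -106°·0.75/6 = -13.2500° = -0.231256 rad
cos θ = 0.973379, sin θ = -0.229200 (intermediates below are computed at full precision and shown rounded to 5 d.p.)
v1: (-4.5,4) → rotate → (-3.46341,4.92492) → ×s → (-3.81840,5.42972) → (-3.82,5.43)
v2: (-3,-4) → rotate → (-3.83694,-3.20592) → ×s → (-4.23023,-3.53452) → (-4.23,-3.53)
v3: (-2.5,-4.5) → rotate → (-3.46485,-3.80721) → ×s → (-3.82000,-4.19744) → (-3.82,-4.20)
v4: (-1,-4.5) → rotate → (-2.00478,-4.15101) → ×s → (-2.21027,-4.57648) → (-2.21,-4.58)
v5: (3,-3.5) → rotate → (2.11794,-4.09443) → ×s → (2.33502,-4.51411) → (2.34,-4.51)
v6: (3,4) → rotate → (3.83694,3.20592) → ×s → (4.23023,3.53452) → (4.23,3.53)
v7: (-4.5,5) → rotate → (-3.23420,5.89830) → ×s → (-3.56571,6.50287) → (-3.57,6.50)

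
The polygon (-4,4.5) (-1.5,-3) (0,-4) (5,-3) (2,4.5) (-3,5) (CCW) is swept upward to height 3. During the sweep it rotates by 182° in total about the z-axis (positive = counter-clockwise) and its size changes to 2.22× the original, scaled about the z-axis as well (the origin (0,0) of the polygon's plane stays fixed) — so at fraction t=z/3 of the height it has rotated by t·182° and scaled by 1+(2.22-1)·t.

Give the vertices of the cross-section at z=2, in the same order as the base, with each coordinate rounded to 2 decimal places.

Cross-section at z=2: (-3.20,-10.44) (6.06,0.51) (6.20,3.77) (-0.07,10.57) (-8.86,-1.15) (-4.92,-9.36)

t = z/height = 2/3 = 0.666667
s = 1 + (scale-1)·z/height = 1 + (2.22-1)·2/3 = 1.813333
θ = twist·z/height = 182°·2/3 = 121.3333° = 2.117666 rad
cos θ = -0.520016, sin θ = 0.854156 (intermediates below are computed at full precision and shown rounded to 5 d.p.)
v1: (-4,4.5) → rotate → (-1.76364,-5.75670) → ×s → (-3.19807,-10.43881) → (-3.20,-10.44)
v2: (-1.5,-3) → rotate → (3.34249,0.27881) → ×s → (6.06105,0.50558) → (6.06,0.51)
v3: (0,-4) → rotate → (3.41663,2.08006) → ×s → (6.19548,3.77185) → (6.20,3.77)
v4: (5,-3) → rotate → (-0.03761,5.83083) → ×s → (-0.06820,10.57324) → (-0.07,10.57)
v5: (2,4.5) → rotate → (-4.88374,-0.63176) → ×s → (-8.85584,-1.14559) → (-8.86,-1.15)
v6: (-3,5) → rotate → (-2.71073,-5.16255) → ×s → (-4.91546,-9.36142) → (-4.92,-9.36)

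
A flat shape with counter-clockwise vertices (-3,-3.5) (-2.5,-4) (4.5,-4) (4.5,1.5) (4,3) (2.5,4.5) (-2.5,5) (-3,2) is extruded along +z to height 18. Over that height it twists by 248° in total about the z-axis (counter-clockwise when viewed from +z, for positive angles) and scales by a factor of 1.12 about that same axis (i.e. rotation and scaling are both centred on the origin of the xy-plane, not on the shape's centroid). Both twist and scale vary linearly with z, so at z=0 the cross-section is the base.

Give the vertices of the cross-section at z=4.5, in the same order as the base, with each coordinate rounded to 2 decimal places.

t = z/height = 4.5/18 = 0.25
s = 1 + (scale-1)·z/height = 1 + (1.12-1)·4.5/18 = 1.030000
θ = twist·z/height = 248°·4.5/18 = 62.0000° = 1.082104 rad
cos θ = 0.469472, sin θ = 0.882948 (intermediates below are computed at full precision and shown rounded to 5 d.p.)
v1: (-3,-3.5) → rotate → (1.68190,-4.29199) → ×s → (1.73236,-4.42075) → (1.73,-4.42)
v2: (-2.5,-4) → rotate → (2.35811,-4.08526) → ×s → (2.42885,-4.20781) → (2.43,-4.21)
v3: (4.5,-4) → rotate → (5.64441,2.09538) → ×s → (5.81374,2.15824) → (5.81,2.16)
v4: (4.5,1.5) → rotate → (0.78820,4.67747) → ×s → (0.81185,4.81780) → (0.81,4.82)
v5: (4,3) → rotate → (-0.77096,4.94021) → ×s → (-0.79409,5.08841) → (-0.79,5.09)
v6: (2.5,4.5) → rotate → (-2.79959,4.31999) → ×s → (-2.88357,4.44959) → (-2.88,4.45)
v7: (-2.5,5) → rotate → (-5.58842,0.13999) → ×s → (-5.75607,0.14419) → (-5.76,0.14)
v8: (-3,2) → rotate → (-3.17431,-1.70990) → ×s → (-3.26954,-1.76120) → (-3.27,-1.76)

Cross-section at z=4.5: (1.73,-4.42) (2.43,-4.21) (5.81,2.16) (0.81,4.82) (-0.79,5.09) (-2.88,4.45) (-5.76,0.14) (-3.27,-1.76)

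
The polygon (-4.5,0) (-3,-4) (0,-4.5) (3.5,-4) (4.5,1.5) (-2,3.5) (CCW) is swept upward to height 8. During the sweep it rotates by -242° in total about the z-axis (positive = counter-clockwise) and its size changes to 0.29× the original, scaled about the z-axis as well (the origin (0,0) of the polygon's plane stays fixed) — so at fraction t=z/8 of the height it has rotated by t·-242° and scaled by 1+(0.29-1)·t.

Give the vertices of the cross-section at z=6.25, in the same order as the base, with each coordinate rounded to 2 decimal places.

Cross-section at z=6.25: (1.98,-0.32) (1.60,1.55) (0.32,1.98) (-1.26,2.00) (-2.08,-0.34) (0.63,-1.68)

t = z/height = 6.25/8 = 0.78125
s = 1 + (scale-1)·z/height = 1 + (0.29-1)·6.25/8 = 0.445313
θ = twist·z/height = -242°·6.25/8 = -189.0625° = -3.299763 rad
cos θ = -0.987517, sin θ = 0.157512 (intermediates below are computed at full precision and shown rounded to 5 d.p.)
v1: (-4.5,0) → rotate → (4.44383,-0.70880) → ×s → (1.97889,-0.31564) → (1.98,-0.32)
v2: (-3,-4) → rotate → (3.59260,3.47753) → ×s → (1.59983,1.54859) → (1.60,1.55)
v3: (0,-4.5) → rotate → (0.70880,4.44383) → ×s → (0.31564,1.97889) → (0.32,1.98)
v4: (3.5,-4) → rotate → (-2.82626,4.50136) → ×s → (-1.25857,2.00451) → (-1.26,2.00)
v5: (4.5,1.5) → rotate → (-4.68009,-0.77247) → ×s → (-2.08410,-0.34399) → (-2.08,-0.34)
v6: (-2,3.5) → rotate → (1.42374,-3.77133) → ×s → (0.63401,-1.67942) → (0.63,-1.68)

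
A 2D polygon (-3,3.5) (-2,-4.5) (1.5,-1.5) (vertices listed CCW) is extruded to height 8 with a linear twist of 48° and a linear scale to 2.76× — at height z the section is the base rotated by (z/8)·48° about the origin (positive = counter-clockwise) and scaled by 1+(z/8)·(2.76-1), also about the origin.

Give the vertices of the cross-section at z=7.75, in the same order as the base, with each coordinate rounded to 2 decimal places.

Cross-section at z=7.75: (-12.45,0.63) (5.11,-12.30) (5.74,0.15)

t = z/height = 7.75/8 = 0.96875
s = 1 + (scale-1)·z/height = 1 + (2.76-1)·7.75/8 = 2.705000
θ = twist·z/height = 48°·7.75/8 = 46.5000° = 0.811578 rad
cos θ = 0.688355, sin θ = 0.725374 (intermediates below are computed at full precision and shown rounded to 5 d.p.)
v1: (-3,3.5) → rotate → (-4.60387,0.23312) → ×s → (-12.45348,0.63058) → (-12.45,0.63)
v2: (-2,-4.5) → rotate → (1.88748,-4.54834) → ×s → (5.10562,-12.30327) → (5.11,-12.30)
v3: (1.5,-1.5) → rotate → (2.12059,0.05553) → ×s → (5.73621,0.15021) → (5.74,0.15)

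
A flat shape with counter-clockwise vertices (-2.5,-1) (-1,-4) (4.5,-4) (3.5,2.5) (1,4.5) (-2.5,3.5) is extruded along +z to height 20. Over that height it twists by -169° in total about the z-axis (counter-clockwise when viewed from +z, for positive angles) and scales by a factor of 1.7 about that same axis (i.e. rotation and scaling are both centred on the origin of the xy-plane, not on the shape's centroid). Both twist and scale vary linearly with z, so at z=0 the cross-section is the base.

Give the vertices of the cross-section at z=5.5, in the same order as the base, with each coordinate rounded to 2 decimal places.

t = z/height = 5.5/20 = 0.275
s = 1 + (scale-1)·z/height = 1 + (1.7-1)·5.5/20 = 1.192500
θ = twist·z/height = -169°·5.5/20 = -46.4750° = -0.811142 rad
cos θ = 0.688671, sin θ = -0.725074 (intermediates below are computed at full precision and shown rounded to 5 d.p.)
v1: (-2.5,-1) → rotate → (-2.44675,1.12401) → ×s → (-2.91775,1.34039) → (-2.92,1.34)
v2: (-1,-4) → rotate → (-3.58897,-2.02961) → ×s → (-4.27984,-2.42031) → (-4.28,-2.42)
v3: (4.5,-4) → rotate → (0.19872,-6.01752) → ×s → (0.23698,-7.17589) → (0.24,-7.18)
v4: (3.5,2.5) → rotate → (4.22303,-0.81608) → ×s → (5.03597,-0.97318) → (5.04,-0.97)
v5: (1,4.5) → rotate → (3.95150,2.37395) → ×s → (4.71217,2.83093) → (4.71,2.83)
v6: (-2.5,3.5) → rotate → (0.81608,4.22303) → ×s → (0.97318,5.03597) → (0.97,5.04)

Cross-section at z=5.5: (-2.92,1.34) (-4.28,-2.42) (0.24,-7.18) (5.04,-0.97) (4.71,2.83) (0.97,5.04)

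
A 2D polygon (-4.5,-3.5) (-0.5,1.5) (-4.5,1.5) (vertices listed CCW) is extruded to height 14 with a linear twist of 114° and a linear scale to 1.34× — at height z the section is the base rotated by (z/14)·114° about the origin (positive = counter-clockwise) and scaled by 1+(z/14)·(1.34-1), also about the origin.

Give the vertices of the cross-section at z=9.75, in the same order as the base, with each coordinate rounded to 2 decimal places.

t = z/height = 9.75/14 = 0.696429
s = 1 + (scale-1)·z/height = 1 + (1.34-1)·9.75/14 = 1.236786
θ = twist·z/height = 114°·9.75/14 = 79.3929° = 1.385667 rad
cos θ = 0.184074, sin θ = 0.982912 (intermediates below are computed at full precision and shown rounded to 5 d.p.)
v1: (-4.5,-3.5) → rotate → (2.61186,-5.06736) → ×s → (3.23031,-6.26724) → (3.23,-6.27)
v2: (-0.5,1.5) → rotate → (-1.56641,-0.21535) → ×s → (-1.93731,-0.26634) → (-1.94,-0.27)
v3: (-4.5,1.5) → rotate → (-2.30270,-4.14700) → ×s → (-2.84795,-5.12894) → (-2.85,-5.13)

Cross-section at z=9.75: (3.23,-6.27) (-1.94,-0.27) (-2.85,-5.13)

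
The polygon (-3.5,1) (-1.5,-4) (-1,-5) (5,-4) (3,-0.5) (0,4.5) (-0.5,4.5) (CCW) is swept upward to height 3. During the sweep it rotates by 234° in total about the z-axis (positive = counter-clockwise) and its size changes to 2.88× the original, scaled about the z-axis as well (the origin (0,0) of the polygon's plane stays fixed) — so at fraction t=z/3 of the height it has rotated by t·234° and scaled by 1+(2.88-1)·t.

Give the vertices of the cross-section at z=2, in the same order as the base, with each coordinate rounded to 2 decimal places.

Cross-section at z=2: (6.29,-5.27) (6.75,6.86) (6.64,9.38) (-6.63,12.82) (-5.72,3.78) (-4.12,-9.26) (-3.10,-9.72)

t = z/height = 2/3 = 0.666667
s = 1 + (scale-1)·z/height = 1 + (2.88-1)·2/3 = 2.253333
θ = twist·z/height = 234°·2/3 = 156.0000° = 2.722714 rad
cos θ = -0.913545, sin θ = 0.406737 (intermediates below are computed at full precision and shown rounded to 5 d.p.)
v1: (-3.5,1) → rotate → (2.79067,-2.33712) → ×s → (6.28832,-5.26632) → (6.29,-5.27)
v2: (-1.5,-4) → rotate → (2.99726,3.04408) → ×s → (6.75384,6.85932) → (6.75,6.86)
v3: (-1,-5) → rotate → (2.94723,4.16099) → ×s → (6.64109,9.37610) → (6.64,9.38)
v4: (5,-4) → rotate → (-2.94078,5.68787) → ×s → (-6.62656,12.81666) → (-6.63,12.82)
v5: (3,-0.5) → rotate → (-2.53727,1.67698) → ×s → (-5.71731,3.77880) → (-5.72,3.78)
v6: (0,4.5) → rotate → (-1.83031,-4.11095) → ×s → (-4.12431,-9.26335) → (-4.12,-9.26)
v7: (-0.5,4.5) → rotate → (-1.37354,-4.31432) → ×s → (-3.09505,-9.72161) → (-3.10,-9.72)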